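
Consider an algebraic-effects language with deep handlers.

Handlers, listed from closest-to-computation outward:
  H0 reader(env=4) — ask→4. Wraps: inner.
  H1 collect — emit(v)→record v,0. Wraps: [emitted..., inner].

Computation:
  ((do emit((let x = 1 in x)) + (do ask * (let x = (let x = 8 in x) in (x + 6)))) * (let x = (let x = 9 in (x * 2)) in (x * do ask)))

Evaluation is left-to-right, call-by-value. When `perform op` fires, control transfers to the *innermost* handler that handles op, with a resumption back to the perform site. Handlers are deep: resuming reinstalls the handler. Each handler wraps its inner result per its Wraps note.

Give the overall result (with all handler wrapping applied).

Step-by-step:
emit(1) @ H1 ⇒ out+=1
ask @ H0 ⇒ 4
ask @ H0 ⇒ 4
H0 returns 4032
H1 returns [1, 4032]
= [1, 4032]

Answer: [1, 4032]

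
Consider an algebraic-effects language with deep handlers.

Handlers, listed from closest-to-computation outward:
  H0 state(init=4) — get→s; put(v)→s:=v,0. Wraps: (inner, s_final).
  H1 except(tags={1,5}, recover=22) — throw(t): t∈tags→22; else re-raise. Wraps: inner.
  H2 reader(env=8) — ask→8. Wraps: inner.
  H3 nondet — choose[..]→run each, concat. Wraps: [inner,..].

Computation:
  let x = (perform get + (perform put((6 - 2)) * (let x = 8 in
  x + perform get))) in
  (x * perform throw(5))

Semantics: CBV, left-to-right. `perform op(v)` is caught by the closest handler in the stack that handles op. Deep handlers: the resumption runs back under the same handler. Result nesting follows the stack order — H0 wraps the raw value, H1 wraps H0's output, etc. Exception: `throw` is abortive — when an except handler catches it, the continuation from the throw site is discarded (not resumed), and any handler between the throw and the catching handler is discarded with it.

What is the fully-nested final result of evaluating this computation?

Answer: [22]

Evaluation trace:
get @ H0 ⇒ 4
put(4) @ H0 ⇒ s:=4
get @ H0 ⇒ 4
throw(5) @ H1 caught ⇒ 22
H2 returns 22
H3 returns [22]
= [22]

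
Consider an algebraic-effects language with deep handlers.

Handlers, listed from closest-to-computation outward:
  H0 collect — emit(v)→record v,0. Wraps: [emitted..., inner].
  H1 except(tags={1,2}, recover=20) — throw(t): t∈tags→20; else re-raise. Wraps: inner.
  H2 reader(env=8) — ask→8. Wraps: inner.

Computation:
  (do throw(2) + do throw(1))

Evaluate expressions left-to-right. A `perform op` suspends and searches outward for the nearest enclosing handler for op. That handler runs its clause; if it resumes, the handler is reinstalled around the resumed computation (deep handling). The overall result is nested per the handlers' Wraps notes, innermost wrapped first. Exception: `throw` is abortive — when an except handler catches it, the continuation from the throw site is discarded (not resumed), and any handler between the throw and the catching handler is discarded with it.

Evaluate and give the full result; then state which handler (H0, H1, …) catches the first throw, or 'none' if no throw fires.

Answer: 20 ; first throw caught by: H1

Working:
throw(2) @ H1 caught ⇒ 20
H2 returns 20
= 20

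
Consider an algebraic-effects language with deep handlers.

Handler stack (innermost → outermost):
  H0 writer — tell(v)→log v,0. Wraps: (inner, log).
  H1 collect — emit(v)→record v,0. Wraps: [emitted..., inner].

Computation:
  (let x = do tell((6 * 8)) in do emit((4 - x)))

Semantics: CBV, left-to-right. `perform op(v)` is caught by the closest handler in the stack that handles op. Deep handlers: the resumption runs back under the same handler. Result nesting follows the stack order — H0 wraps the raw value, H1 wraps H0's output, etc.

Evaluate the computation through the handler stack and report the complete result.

Answer: [4, (0, (48))]

Evaluation trace:
tell(48) @ H0 ⇒ log+=48
emit(4) @ H1 ⇒ out+=4
H0 returns (0, (48))
H1 returns [4, (0, (48))]
= [4, (0, (48))]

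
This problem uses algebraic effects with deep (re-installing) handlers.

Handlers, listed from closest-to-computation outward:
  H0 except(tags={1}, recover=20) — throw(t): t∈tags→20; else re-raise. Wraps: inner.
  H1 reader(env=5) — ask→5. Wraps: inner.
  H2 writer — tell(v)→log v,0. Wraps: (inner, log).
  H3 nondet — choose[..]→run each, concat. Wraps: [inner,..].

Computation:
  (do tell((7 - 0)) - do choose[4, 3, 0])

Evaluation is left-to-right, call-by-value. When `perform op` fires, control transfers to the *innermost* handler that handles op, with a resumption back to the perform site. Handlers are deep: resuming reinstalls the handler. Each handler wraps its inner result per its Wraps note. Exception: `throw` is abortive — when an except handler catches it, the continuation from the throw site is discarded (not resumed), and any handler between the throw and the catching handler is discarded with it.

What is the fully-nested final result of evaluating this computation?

Answer: [(-4, (7)), (-3, (7)), (0, (7))]

Step-by-step:
tell(7) @ H2 ⇒ log+=7
choose[4, 3, 0] @ H3
  branch[0] choose=4:
    H0 returns -4
    H1 returns -4
    H2 returns (-4, (7))
    H3 returns [(-4, (7))]
  branch[1] choose=3:
    H0 returns -3
    H1 returns -3
    H2 returns (-3, (7))
    H3 returns [(-3, (7))]
  branch[2] choose=0:
    H0 returns 0
    H1 returns 0
    H2 returns (0, (7))
    H3 returns [(0, (7))]
= [(-4, (7)), (-3, (7)), (0, (7))]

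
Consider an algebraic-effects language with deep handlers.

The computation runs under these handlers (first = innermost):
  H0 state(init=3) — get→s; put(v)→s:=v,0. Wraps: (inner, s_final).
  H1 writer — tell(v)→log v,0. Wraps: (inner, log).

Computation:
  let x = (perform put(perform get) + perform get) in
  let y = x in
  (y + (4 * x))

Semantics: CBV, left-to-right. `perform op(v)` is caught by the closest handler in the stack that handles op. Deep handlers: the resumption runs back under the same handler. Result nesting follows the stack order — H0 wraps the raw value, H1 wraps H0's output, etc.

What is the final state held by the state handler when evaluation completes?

Answer: 3

Working:
get @ H0 ⇒ 3
put(3) @ H0 ⇒ s:=3
get @ H0 ⇒ 3
H0 returns (15, 3)
H1 returns ((15, 3), ())
= ((15, 3), ())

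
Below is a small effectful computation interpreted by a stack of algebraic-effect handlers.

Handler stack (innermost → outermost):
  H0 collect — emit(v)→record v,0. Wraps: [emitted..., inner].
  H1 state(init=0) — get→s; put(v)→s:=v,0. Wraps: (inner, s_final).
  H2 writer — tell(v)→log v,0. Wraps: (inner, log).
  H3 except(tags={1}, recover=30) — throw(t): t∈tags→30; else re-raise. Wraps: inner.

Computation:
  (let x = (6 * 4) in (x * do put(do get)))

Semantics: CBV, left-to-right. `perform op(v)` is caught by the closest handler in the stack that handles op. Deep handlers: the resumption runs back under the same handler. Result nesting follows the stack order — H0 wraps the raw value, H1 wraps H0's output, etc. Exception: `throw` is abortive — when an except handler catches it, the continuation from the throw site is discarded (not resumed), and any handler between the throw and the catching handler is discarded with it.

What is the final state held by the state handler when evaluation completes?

Answer: 0

Step-by-step:
get @ H1 ⇒ 0
put(0) @ H1 ⇒ s:=0
H0 returns [0]
H1 returns ([0], 0)
H2 returns (([0], 0), ())
H3 returns (([0], 0), ())
= (([0], 0), ())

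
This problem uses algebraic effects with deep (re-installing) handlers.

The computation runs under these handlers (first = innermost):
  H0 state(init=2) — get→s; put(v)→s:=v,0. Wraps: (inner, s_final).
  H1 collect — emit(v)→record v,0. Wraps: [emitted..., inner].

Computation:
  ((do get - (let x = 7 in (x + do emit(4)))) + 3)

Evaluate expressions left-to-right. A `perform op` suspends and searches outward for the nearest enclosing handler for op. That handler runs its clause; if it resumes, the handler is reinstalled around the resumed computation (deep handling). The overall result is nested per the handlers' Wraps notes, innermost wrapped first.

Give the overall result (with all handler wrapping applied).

Step-by-step:
get @ H0 ⇒ 2
emit(4) @ H1 ⇒ out+=4
H0 returns (-2, 2)
H1 returns [4, (-2, 2)]
= [4, (-2, 2)]

Answer: [4, (-2, 2)]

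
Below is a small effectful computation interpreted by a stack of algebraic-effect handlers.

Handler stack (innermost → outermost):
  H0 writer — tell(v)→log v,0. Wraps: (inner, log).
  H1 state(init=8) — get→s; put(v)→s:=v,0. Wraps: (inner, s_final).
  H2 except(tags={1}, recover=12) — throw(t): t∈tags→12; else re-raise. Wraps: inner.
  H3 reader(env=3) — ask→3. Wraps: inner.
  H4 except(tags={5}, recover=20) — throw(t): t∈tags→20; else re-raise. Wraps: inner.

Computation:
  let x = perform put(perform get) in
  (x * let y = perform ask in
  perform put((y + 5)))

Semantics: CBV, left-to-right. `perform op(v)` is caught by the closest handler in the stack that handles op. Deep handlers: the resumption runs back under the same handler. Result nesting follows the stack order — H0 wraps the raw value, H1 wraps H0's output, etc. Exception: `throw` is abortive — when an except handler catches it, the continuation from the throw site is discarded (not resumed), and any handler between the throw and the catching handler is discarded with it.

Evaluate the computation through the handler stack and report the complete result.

Answer: ((0, ()), 8)

Evaluation trace:
get @ H1 ⇒ 8
put(8) @ H1 ⇒ s:=8
ask @ H3 ⇒ 3
put(8) @ H1 ⇒ s:=8
H0 returns (0, ())
H1 returns ((0, ()), 8)
H2 returns ((0, ()), 8)
H3 returns ((0, ()), 8)
H4 returns ((0, ()), 8)
= ((0, ()), 8)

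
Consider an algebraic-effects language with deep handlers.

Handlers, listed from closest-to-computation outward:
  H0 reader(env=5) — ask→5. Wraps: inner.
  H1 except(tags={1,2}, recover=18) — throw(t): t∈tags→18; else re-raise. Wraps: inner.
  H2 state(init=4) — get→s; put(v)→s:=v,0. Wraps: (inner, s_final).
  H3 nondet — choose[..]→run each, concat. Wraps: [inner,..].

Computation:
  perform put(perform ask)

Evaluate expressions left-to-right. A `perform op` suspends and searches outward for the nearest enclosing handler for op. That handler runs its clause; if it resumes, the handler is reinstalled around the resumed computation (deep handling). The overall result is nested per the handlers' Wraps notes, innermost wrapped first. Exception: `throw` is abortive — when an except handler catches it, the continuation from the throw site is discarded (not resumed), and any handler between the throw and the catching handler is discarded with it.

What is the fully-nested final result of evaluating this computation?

Answer: [(0, 5)]

Working:
ask @ H0 ⇒ 5
put(5) @ H2 ⇒ s:=5
H0 returns 0
H1 returns 0
H2 returns (0, 5)
H3 returns [(0, 5)]
= [(0, 5)]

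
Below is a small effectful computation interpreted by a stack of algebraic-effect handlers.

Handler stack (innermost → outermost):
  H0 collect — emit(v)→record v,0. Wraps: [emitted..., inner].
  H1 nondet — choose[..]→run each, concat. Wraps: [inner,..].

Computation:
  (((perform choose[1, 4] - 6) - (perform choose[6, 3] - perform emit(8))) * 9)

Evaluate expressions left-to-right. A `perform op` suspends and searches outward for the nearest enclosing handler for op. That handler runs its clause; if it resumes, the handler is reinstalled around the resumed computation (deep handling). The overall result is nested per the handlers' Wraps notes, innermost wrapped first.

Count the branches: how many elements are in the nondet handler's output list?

Answer: 4

Step-by-step:
choose[1, 4] @ H1
  branch[0] choose=1:
    choose[6, 3] @ H1
      branch[0] choose=6:
        emit(8) @ H0 ⇒ out+=8
        H0 returns [8, -99]
        H1 returns [[8, -99]]
      branch[1] choose=3:
        emit(8) @ H0 ⇒ out+=8
        H0 returns [8, -72]
        H1 returns [[8, -72]]
  branch[1] choose=4:
    choose[6, 3] @ H1
      branch[0] choose=6:
        emit(8) @ H0 ⇒ out+=8
        H0 returns [8, -72]
        H1 returns [[8, -72]]
      branch[1] choose=3:
        emit(8) @ H0 ⇒ out+=8
        H0 returns [8, -45]
        H1 returns [[8, -45]]
= [[8, -99], [8, -72], [8, -72], [8, -45]]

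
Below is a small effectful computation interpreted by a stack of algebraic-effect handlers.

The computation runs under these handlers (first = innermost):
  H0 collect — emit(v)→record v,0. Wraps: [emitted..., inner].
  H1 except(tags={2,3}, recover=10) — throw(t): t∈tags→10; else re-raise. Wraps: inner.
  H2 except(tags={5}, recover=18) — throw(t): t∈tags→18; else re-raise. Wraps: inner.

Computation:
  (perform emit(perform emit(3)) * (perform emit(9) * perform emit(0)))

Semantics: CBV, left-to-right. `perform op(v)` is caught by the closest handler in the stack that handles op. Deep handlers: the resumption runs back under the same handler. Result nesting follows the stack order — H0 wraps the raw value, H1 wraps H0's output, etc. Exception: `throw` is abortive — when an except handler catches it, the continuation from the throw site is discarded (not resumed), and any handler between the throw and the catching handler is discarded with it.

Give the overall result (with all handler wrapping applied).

Answer: [3, 0, 9, 0, 0]

Step-by-step:
emit(3) @ H0 ⇒ out+=3
emit(0) @ H0 ⇒ out+=0
emit(9) @ H0 ⇒ out+=9
emit(0) @ H0 ⇒ out+=0
H0 returns [3, 0, 9, 0, 0]
H1 returns [3, 0, 9, 0, 0]
H2 returns [3, 0, 9, 0, 0]
= [3, 0, 9, 0, 0]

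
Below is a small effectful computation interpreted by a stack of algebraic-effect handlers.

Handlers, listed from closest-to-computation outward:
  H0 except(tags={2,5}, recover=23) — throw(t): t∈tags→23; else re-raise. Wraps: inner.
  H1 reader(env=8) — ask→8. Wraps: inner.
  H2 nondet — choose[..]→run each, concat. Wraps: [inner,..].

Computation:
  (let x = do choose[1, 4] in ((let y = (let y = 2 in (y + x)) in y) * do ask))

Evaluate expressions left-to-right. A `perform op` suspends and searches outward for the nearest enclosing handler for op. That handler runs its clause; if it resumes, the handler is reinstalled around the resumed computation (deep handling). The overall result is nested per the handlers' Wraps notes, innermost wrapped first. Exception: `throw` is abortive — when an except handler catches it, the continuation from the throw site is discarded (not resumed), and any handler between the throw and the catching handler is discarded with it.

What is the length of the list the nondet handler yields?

Answer: 2

Step-by-step:
choose[1, 4] @ H2
  branch[0] choose=1:
    ask @ H1 ⇒ 8
    H0 returns 24
    H1 returns 24
    H2 returns [24]
  branch[1] choose=4:
    ask @ H1 ⇒ 8
    H0 returns 48
    H1 returns 48
    H2 returns [48]
= [24, 48]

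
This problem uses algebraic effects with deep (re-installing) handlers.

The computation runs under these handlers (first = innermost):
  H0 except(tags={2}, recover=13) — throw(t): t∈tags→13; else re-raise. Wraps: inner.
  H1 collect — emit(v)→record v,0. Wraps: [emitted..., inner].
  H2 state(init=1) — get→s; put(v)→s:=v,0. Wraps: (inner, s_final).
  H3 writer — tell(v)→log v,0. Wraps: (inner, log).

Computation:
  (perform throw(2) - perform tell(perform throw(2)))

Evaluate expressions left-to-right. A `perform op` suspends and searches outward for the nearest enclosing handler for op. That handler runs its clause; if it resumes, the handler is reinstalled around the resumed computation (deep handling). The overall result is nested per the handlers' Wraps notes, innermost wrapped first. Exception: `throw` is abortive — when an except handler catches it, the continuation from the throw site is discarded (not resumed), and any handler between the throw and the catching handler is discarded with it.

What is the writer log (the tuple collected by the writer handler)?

Answer: ()

Evaluation trace:
throw(2) @ H0 caught ⇒ 13
H1 returns [13]
H2 returns ([13], 1)
H3 returns (([13], 1), ())
= (([13], 1), ())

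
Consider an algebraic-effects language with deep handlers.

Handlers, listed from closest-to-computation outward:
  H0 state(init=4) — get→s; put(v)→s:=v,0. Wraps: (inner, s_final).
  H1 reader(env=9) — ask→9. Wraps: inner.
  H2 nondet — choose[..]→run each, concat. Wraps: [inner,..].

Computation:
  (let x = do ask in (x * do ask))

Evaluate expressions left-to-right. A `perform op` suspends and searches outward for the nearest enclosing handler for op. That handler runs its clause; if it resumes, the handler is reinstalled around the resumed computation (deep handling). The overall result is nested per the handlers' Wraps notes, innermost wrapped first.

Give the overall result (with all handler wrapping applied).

Evaluation trace:
ask @ H1 ⇒ 9
ask @ H1 ⇒ 9
H0 returns (81, 4)
H1 returns (81, 4)
H2 returns [(81, 4)]
= [(81, 4)]

Answer: [(81, 4)]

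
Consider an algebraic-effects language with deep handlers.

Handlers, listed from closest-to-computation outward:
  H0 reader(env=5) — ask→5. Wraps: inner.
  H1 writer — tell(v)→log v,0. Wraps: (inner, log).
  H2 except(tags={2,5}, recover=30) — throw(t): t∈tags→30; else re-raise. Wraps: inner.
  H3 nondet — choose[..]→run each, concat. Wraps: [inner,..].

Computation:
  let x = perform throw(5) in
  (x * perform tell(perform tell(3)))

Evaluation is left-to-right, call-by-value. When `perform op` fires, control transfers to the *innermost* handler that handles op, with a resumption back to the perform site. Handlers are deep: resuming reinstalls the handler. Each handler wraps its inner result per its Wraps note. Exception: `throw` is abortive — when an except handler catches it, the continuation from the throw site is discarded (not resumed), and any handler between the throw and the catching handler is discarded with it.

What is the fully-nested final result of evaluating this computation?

Answer: [30]

Step-by-step:
throw(5) @ H2 caught ⇒ 30
H3 returns [30]
= [30]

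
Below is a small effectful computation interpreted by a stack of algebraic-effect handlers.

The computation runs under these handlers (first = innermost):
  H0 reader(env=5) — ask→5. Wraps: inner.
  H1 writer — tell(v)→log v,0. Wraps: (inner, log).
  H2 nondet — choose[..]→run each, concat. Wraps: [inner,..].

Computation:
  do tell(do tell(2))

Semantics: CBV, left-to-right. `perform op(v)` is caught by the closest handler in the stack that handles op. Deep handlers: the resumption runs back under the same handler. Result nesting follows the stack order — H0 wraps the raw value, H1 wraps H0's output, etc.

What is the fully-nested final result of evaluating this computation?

Evaluation trace:
tell(2) @ H1 ⇒ log+=2
tell(0) @ H1 ⇒ log+=0
H0 returns 0
H1 returns (0, (2, 0))
H2 returns [(0, (2, 0))]
= [(0, (2, 0))]

Answer: [(0, (2, 0))]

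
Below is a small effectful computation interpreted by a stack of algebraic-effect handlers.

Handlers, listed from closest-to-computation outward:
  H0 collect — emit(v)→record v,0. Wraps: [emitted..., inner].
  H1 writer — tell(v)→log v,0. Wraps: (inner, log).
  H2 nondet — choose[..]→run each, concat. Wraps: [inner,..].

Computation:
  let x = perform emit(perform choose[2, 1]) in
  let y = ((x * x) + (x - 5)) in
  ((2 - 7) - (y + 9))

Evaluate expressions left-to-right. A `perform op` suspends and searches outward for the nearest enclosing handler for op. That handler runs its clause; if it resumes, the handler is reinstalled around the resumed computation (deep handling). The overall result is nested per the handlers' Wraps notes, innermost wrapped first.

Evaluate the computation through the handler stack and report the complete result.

Working:
choose[2, 1] @ H2
  branch[0] choose=2:
    emit(2) @ H0 ⇒ out+=2
    H0 returns [2, -9]
    H1 returns ([2, -9], ())
    H2 returns [([2, -9], ())]
  branch[1] choose=1:
    emit(1) @ H0 ⇒ out+=1
    H0 returns [1, -9]
    H1 returns ([1, -9], ())
    H2 returns [([1, -9], ())]
= [([2, -9], ()), ([1, -9], ())]

Answer: [([2, -9], ()), ([1, -9], ())]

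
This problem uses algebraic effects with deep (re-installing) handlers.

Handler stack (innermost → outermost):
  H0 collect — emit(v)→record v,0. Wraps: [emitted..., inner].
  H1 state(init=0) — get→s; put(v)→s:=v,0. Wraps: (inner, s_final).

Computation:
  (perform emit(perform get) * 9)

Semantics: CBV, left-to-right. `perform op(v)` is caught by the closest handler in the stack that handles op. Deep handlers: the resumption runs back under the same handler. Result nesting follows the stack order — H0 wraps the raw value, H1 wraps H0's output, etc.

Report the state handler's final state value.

Working:
get @ H1 ⇒ 0
emit(0) @ H0 ⇒ out+=0
H0 returns [0, 0]
H1 returns ([0, 0], 0)
= ([0, 0], 0)

Answer: 0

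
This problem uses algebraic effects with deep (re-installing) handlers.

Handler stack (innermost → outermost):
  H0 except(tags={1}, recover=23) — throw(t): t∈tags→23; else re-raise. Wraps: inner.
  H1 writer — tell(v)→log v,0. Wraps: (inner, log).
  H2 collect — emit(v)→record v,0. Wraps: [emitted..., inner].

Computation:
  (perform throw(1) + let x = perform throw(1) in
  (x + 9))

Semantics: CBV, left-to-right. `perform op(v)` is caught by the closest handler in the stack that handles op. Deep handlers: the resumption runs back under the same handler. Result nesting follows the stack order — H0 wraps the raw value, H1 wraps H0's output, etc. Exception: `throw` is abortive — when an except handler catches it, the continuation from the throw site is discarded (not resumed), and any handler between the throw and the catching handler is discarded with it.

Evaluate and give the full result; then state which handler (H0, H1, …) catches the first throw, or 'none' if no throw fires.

Step-by-step:
throw(1) @ H0 caught ⇒ 23
H1 returns (23, ())
H2 returns [(23, ())]
= [(23, ())]

Answer: [(23, ())] ; first throw caught by: H0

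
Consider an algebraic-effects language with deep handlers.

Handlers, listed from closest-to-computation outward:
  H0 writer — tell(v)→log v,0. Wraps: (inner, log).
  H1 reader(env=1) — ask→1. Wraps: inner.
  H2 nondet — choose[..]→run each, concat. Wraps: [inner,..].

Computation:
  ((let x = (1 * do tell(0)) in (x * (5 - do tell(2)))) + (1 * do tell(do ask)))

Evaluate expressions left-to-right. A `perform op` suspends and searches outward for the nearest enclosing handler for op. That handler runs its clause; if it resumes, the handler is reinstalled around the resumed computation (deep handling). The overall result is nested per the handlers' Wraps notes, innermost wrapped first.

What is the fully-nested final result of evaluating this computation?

Step-by-step:
tell(0) @ H0 ⇒ log+=0
tell(2) @ H0 ⇒ log+=2
ask @ H1 ⇒ 1
tell(1) @ H0 ⇒ log+=1
H0 returns (0, (0, 2, 1))
H1 returns (0, (0, 2, 1))
H2 returns [(0, (0, 2, 1))]
= [(0, (0, 2, 1))]

Answer: [(0, (0, 2, 1))]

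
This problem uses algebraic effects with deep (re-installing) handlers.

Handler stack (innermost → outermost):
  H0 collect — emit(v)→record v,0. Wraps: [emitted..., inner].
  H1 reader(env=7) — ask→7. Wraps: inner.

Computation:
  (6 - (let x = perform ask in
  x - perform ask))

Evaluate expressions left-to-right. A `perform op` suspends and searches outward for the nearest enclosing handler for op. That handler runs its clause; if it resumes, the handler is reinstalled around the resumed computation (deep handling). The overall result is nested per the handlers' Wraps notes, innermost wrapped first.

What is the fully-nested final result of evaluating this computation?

Answer: [6]

Working:
ask @ H1 ⇒ 7
ask @ H1 ⇒ 7
H0 returns [6]
H1 returns [6]
= [6]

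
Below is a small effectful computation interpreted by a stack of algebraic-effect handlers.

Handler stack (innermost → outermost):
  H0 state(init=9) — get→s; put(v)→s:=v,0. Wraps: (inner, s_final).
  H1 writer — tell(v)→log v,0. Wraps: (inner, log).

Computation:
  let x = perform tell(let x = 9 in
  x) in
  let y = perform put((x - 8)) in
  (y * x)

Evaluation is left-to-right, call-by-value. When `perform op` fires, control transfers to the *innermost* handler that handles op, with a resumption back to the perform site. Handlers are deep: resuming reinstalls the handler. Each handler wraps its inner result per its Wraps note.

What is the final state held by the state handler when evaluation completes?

Working:
tell(9) @ H1 ⇒ log+=9
put(-8) @ H0 ⇒ s:=-8
H0 returns (0, -8)
H1 returns ((0, -8), (9))
= ((0, -8), (9))

Answer: -8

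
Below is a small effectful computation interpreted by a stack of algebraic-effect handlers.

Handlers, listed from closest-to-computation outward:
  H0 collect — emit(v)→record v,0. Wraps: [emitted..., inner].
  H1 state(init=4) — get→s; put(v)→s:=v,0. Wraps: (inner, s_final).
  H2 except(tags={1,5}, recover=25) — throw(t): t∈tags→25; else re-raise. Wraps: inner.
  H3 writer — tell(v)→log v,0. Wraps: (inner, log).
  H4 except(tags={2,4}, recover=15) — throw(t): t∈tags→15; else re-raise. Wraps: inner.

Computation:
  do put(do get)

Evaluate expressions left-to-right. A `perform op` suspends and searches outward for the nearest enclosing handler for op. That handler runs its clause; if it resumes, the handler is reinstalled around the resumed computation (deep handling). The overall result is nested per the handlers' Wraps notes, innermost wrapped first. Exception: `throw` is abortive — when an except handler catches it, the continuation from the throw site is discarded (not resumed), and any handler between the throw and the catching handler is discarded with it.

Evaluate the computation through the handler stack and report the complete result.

Step-by-step:
get @ H1 ⇒ 4
put(4) @ H1 ⇒ s:=4
H0 returns [0]
H1 returns ([0], 4)
H2 returns ([0], 4)
H3 returns (([0], 4), ())
H4 returns (([0], 4), ())
= (([0], 4), ())

Answer: (([0], 4), ())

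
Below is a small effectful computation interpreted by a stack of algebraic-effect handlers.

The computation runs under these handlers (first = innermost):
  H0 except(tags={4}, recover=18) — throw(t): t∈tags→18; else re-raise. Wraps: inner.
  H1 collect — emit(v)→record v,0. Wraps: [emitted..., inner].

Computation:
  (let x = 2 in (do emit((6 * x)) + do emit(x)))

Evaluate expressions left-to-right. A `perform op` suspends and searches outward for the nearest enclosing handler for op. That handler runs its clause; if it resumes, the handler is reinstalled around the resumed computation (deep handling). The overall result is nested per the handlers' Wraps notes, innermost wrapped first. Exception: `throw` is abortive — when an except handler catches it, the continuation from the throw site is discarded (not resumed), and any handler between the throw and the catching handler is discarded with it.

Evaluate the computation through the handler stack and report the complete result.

Answer: [12, 2, 0]

Working:
emit(12) @ H1 ⇒ out+=12
emit(2) @ H1 ⇒ out+=2
H0 returns 0
H1 returns [12, 2, 0]
= [12, 2, 0]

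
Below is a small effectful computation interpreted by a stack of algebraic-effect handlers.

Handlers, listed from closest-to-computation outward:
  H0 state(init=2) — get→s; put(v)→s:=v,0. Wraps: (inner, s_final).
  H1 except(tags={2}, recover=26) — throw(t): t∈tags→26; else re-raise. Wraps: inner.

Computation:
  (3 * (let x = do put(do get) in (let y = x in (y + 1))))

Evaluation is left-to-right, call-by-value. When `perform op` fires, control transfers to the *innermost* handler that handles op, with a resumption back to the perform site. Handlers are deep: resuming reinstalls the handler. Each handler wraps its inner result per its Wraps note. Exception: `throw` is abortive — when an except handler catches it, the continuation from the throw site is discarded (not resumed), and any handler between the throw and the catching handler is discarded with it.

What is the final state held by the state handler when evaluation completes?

Answer: 2

Step-by-step:
get @ H0 ⇒ 2
put(2) @ H0 ⇒ s:=2
H0 returns (3, 2)
H1 returns (3, 2)
= (3, 2)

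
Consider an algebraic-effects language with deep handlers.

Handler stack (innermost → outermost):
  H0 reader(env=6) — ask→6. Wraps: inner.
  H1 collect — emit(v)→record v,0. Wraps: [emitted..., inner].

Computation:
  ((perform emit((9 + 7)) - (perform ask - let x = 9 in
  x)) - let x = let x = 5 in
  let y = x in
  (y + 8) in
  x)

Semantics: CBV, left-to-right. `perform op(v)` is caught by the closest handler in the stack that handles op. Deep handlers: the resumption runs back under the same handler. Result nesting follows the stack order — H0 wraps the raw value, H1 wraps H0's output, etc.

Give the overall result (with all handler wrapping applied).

Step-by-step:
emit(16) @ H1 ⇒ out+=16
ask @ H0 ⇒ 6
H0 returns -10
H1 returns [16, -10]
= [16, -10]

Answer: [16, -10]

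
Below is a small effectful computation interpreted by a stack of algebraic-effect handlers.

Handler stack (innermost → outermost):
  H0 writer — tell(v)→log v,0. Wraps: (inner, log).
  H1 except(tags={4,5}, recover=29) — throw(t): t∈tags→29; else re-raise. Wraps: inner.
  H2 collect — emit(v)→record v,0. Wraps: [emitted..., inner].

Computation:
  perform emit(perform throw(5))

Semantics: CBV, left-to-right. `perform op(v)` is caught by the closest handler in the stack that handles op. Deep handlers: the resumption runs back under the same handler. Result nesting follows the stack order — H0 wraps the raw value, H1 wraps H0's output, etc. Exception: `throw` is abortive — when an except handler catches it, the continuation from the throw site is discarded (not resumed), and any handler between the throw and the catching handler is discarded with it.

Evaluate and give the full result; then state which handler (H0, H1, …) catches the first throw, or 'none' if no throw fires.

Evaluation trace:
throw(5) @ H1 caught ⇒ 29
H2 returns [29]
= [29]

Answer: [29] ; first throw caught by: H1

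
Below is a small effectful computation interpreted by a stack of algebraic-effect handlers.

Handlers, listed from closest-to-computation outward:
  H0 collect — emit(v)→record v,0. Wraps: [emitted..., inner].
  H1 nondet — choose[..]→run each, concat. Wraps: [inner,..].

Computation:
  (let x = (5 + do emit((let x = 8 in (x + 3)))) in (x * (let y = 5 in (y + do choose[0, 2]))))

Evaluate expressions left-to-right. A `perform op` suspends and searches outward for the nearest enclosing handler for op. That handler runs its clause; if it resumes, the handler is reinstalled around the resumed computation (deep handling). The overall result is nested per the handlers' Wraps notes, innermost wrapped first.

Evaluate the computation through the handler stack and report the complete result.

Working:
emit(11) @ H0 ⇒ out+=11
choose[0, 2] @ H1
  branch[0] choose=0:
    H0 returns [11, 25]
    H1 returns [[11, 25]]
  branch[1] choose=2:
    H0 returns [11, 35]
    H1 returns [[11, 35]]
= [[11, 25], [11, 35]]

Answer: [[11, 25], [11, 35]]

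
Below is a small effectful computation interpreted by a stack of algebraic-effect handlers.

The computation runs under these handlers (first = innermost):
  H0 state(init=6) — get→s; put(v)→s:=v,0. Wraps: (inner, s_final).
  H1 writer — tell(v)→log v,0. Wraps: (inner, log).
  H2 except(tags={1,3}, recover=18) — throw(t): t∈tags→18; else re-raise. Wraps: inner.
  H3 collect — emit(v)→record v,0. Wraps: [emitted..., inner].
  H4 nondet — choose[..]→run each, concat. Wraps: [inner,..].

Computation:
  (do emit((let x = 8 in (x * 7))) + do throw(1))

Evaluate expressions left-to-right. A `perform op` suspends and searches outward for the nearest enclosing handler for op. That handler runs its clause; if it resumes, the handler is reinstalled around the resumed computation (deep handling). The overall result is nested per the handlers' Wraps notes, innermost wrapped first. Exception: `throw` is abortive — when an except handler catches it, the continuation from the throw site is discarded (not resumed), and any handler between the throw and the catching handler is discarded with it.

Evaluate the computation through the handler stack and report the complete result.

Answer: [[56, 18]]

Working:
emit(56) @ H3 ⇒ out+=56
throw(1) @ H2 caught ⇒ 18
H3 returns [56, 18]
H4 returns [[56, 18]]
= [[56, 18]]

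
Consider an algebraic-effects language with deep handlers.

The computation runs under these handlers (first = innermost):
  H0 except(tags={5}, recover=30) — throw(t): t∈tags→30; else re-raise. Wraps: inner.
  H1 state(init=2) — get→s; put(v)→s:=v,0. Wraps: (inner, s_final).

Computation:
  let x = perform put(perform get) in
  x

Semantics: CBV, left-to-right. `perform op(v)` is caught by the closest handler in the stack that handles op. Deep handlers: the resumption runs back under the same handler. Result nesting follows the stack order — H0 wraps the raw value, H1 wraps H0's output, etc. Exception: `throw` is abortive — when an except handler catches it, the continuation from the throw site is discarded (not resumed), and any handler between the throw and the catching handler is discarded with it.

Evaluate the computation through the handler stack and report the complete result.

Answer: (0, 2)

Working:
get @ H1 ⇒ 2
put(2) @ H1 ⇒ s:=2
H0 returns 0
H1 returns (0, 2)
= (0, 2)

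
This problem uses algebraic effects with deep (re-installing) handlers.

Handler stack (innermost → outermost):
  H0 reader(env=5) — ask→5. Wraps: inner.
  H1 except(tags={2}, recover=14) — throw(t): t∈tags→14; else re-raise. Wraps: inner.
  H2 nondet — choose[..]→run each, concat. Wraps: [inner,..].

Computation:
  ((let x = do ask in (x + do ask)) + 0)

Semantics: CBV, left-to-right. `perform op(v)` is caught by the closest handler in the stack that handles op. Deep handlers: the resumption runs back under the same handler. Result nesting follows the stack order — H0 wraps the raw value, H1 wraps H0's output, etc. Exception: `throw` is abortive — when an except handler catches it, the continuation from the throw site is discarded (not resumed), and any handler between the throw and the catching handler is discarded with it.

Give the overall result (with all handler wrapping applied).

Step-by-step:
ask @ H0 ⇒ 5
ask @ H0 ⇒ 5
H0 returns 10
H1 returns 10
H2 returns [10]
= [10]

Answer: [10]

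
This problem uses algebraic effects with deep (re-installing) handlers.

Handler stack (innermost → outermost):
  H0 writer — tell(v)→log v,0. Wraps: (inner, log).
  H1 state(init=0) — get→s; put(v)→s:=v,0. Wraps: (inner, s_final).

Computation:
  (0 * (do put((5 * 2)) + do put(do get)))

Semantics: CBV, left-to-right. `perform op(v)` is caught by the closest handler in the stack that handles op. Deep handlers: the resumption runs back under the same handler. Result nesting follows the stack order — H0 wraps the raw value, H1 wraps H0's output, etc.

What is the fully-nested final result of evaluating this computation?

Working:
put(10) @ H1 ⇒ s:=10
get @ H1 ⇒ 10
put(10) @ H1 ⇒ s:=10
H0 returns (0, ())
H1 returns ((0, ()), 10)
= ((0, ()), 10)

Answer: ((0, ()), 10)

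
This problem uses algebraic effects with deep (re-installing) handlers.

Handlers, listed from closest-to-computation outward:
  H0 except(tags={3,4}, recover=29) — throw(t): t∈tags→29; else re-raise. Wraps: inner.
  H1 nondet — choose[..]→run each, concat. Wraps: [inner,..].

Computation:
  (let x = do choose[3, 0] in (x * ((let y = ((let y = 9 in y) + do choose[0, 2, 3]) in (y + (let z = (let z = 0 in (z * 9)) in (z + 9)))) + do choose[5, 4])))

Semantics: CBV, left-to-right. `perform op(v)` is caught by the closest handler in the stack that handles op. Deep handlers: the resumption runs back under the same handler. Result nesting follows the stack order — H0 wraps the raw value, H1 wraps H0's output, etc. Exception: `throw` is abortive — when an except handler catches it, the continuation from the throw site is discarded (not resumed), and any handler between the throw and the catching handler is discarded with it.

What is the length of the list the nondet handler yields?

Evaluation trace:
choose[3, 0] @ H1
  branch[0] choose=3:
    choose[0, 2, 3] @ H1
      branch[0] choose=0:
        choose[5, 4] @ H1
          branch[0] choose=5:
            H0 returns 69
            H1 returns [69]
          branch[1] choose=4:
            H0 returns 66
            H1 returns [66]
      branch[1] choose=2:
        choose[5, 4] @ H1
          branch[0] choose=5:
            H0 returns 75
            H1 returns [75]
          branch[1] choose=4:
            H0 returns 72
            H1 returns [72]
      branch[2] choose=3:
        choose[5, 4] @ H1
          branch[0] choose=5:
            H0 returns 78
            H1 returns [78]
          branch[1] choose=4:
            H0 returns 75
            H1 returns [75]
  branch[1] choose=0:
    choose[0, 2, 3] @ H1
      branch[0] choose=0:
        choose[5, 4] @ H1
          branch[0] choose=5:
            H0 returns 0
            H1 returns [0]
          branch[1] choose=4:
            H0 returns 0
            H1 returns [0]
      branch[1] choose=2:
        choose[5, 4] @ H1
          branch[0] choose=5:
            H0 returns 0
            H1 returns [0]
          branch[1] choose=4:
            H0 returns 0
            H1 returns [0]
      branch[2] choose=3:
        choose[5, 4] @ H1
          branch[0] choose=5:
            H0 returns 0
            H1 returns [0]
          branch[1] choose=4:
            H0 returns 0
            H1 returns [0]
= [69, 66, 75, 72, 78, 75, 0, 0, 0, 0, 0, 0]

Answer: 12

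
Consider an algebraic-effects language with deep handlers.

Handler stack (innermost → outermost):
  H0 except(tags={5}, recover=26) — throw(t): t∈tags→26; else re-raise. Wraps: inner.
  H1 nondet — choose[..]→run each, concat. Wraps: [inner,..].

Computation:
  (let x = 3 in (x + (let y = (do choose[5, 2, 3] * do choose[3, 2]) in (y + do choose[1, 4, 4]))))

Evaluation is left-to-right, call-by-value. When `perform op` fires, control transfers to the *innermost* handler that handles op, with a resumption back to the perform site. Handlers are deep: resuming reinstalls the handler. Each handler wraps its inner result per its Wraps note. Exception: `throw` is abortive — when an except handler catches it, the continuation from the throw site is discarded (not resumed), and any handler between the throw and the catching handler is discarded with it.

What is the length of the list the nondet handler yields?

Working:
choose[5, 2, 3] @ H1
  branch[0] choose=5:
    choose[3, 2] @ H1
      branch[0] choose=3:
        choose[1, 4, 4] @ H1
          branch[0] choose=1:
            H0 returns 19
            H1 returns [19]
          branch[1] choose=4:
            H0 returns 22
            H1 returns [22]
          branch[2] choose=4:
            H0 returns 22
            H1 returns [22]
      branch[1] choose=2:
        choose[1, 4, 4] @ H1
          branch[0] choose=1:
            H0 returns 14
            H1 returns [14]
          branch[1] choose=4:
            H0 returns 17
            H1 returns [17]
          branch[2] choose=4:
            H0 returns 17
            H1 returns [17]
  branch[1] choose=2:
    choose[3, 2] @ H1
      branch[0] choose=3:
        choose[1, 4, 4] @ H1
          branch[0] choose=1:
            H0 returns 10
            H1 returns [10]
          branch[1] choose=4:
            H0 returns 13
            H1 returns [13]
          branch[2] choose=4:
            H0 returns 13
            H1 returns [13]
      branch[1] choose=2:
        choose[1, 4, 4] @ H1
          branch[0] choose=1:
            H0 returns 8
            H1 returns [8]
          branch[1] choose=4:
            H0 returns 11
            H1 returns [11]
          branch[2] choose=4:
            H0 returns 11
            H1 returns [11]
  branch[2] choose=3:
    choose[3, 2] @ H1
      branch[0] choose=3:
        choose[1, 4, 4] @ H1
          branch[0] choose=1:
            H0 returns 13
            H1 returns [13]
          branch[1] choose=4:
            H0 returns 16
            H1 returns [16]
          branch[2] choose=4:
            H0 returns 16
            H1 returns [16]
      branch[1] choose=2:
        choose[1, 4, 4] @ H1
          branch[0] choose=1:
            H0 returns 10
            H1 returns [10]
          branch[1] choose=4:
            H0 returns 13
            H1 returns [13]
          branch[2] choose=4:
            H0 returns 13
            H1 returns [13]
= [19, 22, 22, 14, 17, 17, 10, 13, 13, 8, 11, 11, 13, 16, 16, 10, 13, 13]

Answer: 18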